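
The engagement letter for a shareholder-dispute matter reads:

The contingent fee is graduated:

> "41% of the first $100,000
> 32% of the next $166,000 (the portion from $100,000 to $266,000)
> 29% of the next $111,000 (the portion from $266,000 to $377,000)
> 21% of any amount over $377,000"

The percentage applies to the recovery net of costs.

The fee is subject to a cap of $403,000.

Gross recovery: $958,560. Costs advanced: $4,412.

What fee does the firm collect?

$247,511.08

Fee base (net of costs): $958,560 − $4,412 = $954,148
First $100,000 at 41% = $41,000.00
Next $166,000 at 32% = $53,120.00
Next $111,000 at 29% = $32,190.00
Remaining $577,148 at 21% = $121,201.08
Fee: $41,000.00 + $53,120.00 + $32,190.00 + $121,201.08 = $247,511.08
$247,511.08 is under the $403,000 cap.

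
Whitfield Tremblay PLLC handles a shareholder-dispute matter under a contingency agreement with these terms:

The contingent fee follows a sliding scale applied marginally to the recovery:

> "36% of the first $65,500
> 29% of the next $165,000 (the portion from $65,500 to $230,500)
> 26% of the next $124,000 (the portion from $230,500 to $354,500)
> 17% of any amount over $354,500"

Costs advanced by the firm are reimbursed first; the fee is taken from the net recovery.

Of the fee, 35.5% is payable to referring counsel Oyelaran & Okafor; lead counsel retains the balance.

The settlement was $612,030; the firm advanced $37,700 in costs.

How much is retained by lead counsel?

$90,971.51

Fee base (net of costs): $612,030 − $37,700 = $574,330
First $65,500 at 36% = $23,580.00
Next $165,000 at 29% = $47,850.00
Next $124,000 at 26% = $32,240.00
Remaining $219,830 at 17% = $37,371.10
Fee: $23,580.00 + $47,850.00 + $32,240.00 + $37,371.10 = $141,041.10
Referral share: 35.5% of $141,041.10 = $50,069.59; lead counsel retains $141,041.10 − $50,069.59 = $90,971.51.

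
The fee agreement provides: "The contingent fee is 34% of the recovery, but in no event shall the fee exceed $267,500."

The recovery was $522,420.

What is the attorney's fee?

$177,622.80

34% of $522,420 = $177,622.80
That is under the $267,500 cap.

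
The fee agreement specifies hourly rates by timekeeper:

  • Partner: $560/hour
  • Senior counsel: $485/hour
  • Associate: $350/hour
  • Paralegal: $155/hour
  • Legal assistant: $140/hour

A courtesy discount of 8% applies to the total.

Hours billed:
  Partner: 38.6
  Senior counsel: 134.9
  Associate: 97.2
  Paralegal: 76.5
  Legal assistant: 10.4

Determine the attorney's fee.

$123,625.92

Partner: 38.6 × $560 = $21,616.00
Senior counsel: 134.9 × $485 = $65,426.50
Associate: 97.2 × $350 = $34,020.00
Paralegal: 76.5 × $155 = $11,857.50
Legal assistant: 10.4 × $140 = $1,456.00
Subtotal: $134,376.00
Less 8% discount: −$10,750.08
Total: $134,376.00 − $10,750.08 = $123,625.92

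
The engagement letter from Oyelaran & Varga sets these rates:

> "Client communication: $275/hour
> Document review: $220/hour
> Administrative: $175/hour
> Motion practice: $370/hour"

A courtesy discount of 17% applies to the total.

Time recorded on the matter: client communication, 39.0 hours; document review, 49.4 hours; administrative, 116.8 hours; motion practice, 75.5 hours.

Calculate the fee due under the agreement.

Client communication: 39.0 × $275 = $10,725.00
Document review: 49.4 × $220 = $10,868.00
Administrative: 116.8 × $175 = $20,440.00
Motion practice: 75.5 × $370 = $27,935.00
Subtotal: $69,968.00
Less 17% discount: −$11,894.56
Total: $69,968.00 − $11,894.56 = $58,073.44

$58,073.44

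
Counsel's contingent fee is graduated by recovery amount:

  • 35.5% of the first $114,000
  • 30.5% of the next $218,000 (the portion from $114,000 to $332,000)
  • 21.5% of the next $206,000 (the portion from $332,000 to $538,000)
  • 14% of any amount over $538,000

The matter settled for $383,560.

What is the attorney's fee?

First $114,000 at 35.5% = $40,470.00
Next $218,000 at 30.5% = $66,490.00
Remaining $51,560 at 21.5% = $11,085.40
Fee: $40,470.00 + $66,490.00 + $11,085.40 = $118,045.40

$118,045.40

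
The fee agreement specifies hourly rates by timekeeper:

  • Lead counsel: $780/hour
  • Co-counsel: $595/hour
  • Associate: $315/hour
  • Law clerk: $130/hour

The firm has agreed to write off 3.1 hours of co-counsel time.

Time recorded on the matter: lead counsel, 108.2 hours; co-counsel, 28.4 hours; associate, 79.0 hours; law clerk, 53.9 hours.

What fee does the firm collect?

$131,341.50

Lead counsel: 108.2 × $780 = $84,396.00
Co-counsel: 28.4 × $595 = $16,898.00
Associate: 79.0 × $315 = $24,885.00
Law clerk: 53.9 × $130 = $7,007.00
Subtotal: $133,186.00
Write-off: 3.1 × $595 = $1,844.50
Total: $133,186.00 − $1,844.50 = $131,341.50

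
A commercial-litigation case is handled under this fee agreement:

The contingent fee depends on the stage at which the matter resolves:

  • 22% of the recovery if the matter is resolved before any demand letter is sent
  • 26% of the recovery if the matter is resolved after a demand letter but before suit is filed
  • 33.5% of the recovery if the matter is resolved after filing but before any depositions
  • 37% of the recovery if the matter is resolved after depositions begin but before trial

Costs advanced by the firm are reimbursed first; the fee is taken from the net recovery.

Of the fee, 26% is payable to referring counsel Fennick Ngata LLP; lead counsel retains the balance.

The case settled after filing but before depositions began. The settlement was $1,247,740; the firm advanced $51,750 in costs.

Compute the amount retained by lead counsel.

Fee base (net of costs): $1,247,740 − $51,750 = $1,195,990
The matter settled after filing but before depositions began, so the 33.5% rate applies.
$1,195,990 × 33.5% = $400,656.65
Referral share: 26% of $400,656.65 = $104,170.73; lead counsel retains $400,656.65 − $104,170.73 = $296,485.92.

$296,485.92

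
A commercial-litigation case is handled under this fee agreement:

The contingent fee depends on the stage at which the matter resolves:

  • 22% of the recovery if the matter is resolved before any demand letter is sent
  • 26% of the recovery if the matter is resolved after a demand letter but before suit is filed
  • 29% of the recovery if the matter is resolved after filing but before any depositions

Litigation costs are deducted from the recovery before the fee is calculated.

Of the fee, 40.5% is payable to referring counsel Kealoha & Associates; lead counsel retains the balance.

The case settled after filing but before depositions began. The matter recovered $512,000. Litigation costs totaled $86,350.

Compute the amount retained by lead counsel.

Fee base (net of costs): $512,000 − $86,350 = $425,650
The matter settled after filing but before depositions began, so the 29% rate applies.
$425,650 × 29% = $123,438.50
Referral share: 40.5% of $123,438.50 = $49,992.59; lead counsel retains $123,438.50 − $49,992.59 = $73,445.91.

$73,445.91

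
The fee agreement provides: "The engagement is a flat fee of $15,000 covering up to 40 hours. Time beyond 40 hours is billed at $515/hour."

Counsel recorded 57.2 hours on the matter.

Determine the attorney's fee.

$23,858.00

Flat fee: $15,000.00
Excess hours: 57.2 − 40 = 17.2
Overrun: 17.2 × $515 = $8,858.00
Total: $15,000.00 + $8,858.00 = $23,858.00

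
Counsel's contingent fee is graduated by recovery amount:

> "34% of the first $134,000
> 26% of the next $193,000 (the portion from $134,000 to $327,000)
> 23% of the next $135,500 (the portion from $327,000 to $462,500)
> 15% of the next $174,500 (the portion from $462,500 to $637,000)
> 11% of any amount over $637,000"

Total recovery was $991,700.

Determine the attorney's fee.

$192,097.00

First $134,000 at 34% = $45,560.00
Next $193,000 at 26% = $50,180.00
Next $135,500 at 23% = $31,165.00
Next $174,500 at 15% = $26,175.00
Remaining $354,700 at 11% = $39,017.00
Fee: $45,560.00 + $50,180.00 + $31,165.00 + $26,175.00 + $39,017.00 = $192,097.00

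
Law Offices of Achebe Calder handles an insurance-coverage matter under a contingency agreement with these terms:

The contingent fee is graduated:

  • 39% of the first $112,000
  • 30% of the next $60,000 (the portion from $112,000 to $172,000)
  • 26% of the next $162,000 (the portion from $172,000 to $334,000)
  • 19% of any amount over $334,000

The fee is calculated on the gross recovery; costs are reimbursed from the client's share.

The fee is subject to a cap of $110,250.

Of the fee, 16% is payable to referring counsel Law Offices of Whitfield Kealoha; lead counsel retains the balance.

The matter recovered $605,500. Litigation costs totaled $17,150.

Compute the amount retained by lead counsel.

Fee base is the gross recovery, $605,500; costs are reimbursed separately.
First $112,000 at 39% = $43,680.00
Next $60,000 at 30% = $18,000.00
Next $162,000 at 26% = $42,120.00
Remaining $271,500 at 19% = $51,585.00
Fee: $43,680.00 + $18,000.00 + $42,120.00 + $51,585.00 = $155,385.00
$155,385.00 exceeds the $110,250 cap, so the fee is capped at $110,250.00.
Referral share: 16% of $110,250.00 = $17,640.00; lead counsel retains $110,250.00 − $17,640.00 = $92,610.00.

$92,610.00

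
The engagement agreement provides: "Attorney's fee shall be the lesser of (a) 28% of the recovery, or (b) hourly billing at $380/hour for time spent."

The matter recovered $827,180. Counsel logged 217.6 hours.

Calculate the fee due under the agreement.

$82,688.00

(a) 28% of $827,180 = $231,610.40
(b) 217.6 × $380 = $82,688.00
The lesser is (b): $82,688.00.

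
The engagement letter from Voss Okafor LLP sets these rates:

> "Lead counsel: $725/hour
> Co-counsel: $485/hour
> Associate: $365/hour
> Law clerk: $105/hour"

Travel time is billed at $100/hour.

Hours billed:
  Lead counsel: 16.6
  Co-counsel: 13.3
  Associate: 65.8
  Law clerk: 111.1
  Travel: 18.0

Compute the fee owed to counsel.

Lead counsel: 16.6 × $725 = $12,035.00
Co-counsel: 13.3 × $485 = $6,450.50
Associate: 65.8 × $365 = $24,017.00
Law clerk: 111.1 × $105 = $11,665.50
Subtotal: $12,035.00 + $6,450.50 + $24,017.00 + $11,665.50 = $54,168.00
Travel: 18.0 × $100 = $1,800.00
Total: $54,168.00 + $1,800.00 = $55,968.00

$55,968.00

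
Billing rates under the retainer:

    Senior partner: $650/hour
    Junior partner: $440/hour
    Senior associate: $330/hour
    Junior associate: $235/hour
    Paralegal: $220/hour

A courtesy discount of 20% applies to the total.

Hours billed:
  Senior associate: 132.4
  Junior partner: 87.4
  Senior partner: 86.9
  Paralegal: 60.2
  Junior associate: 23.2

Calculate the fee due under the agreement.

Senior partner: 86.9 × $650 = $56,485.00
Junior partner: 87.4 × $440 = $38,456.00
Senior associate: 132.4 × $330 = $43,692.00
Junior associate: 23.2 × $235 = $5,452.00
Paralegal: 60.2 × $220 = $13,244.00
Subtotal: $157,329.00
Less 20% discount: −$31,465.80
Total: $157,329.00 − $31,465.80 = $125,863.20

$125,863.20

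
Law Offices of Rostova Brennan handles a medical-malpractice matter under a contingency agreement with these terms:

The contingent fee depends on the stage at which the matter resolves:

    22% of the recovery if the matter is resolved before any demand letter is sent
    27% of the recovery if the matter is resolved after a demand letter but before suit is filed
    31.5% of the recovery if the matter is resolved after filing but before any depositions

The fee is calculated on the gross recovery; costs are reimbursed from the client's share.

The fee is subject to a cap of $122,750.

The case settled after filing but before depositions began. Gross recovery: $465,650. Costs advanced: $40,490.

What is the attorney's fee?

Fee base is the gross recovery, $465,650; costs are reimbursed separately.
The matter settled after filing but before depositions began, so the 31.5% rate applies.
$465,650 × 31.5% = $146,679.75
$146,679.75 exceeds the $122,750 cap, so the fee is capped at $122,750.00.

$122,750.00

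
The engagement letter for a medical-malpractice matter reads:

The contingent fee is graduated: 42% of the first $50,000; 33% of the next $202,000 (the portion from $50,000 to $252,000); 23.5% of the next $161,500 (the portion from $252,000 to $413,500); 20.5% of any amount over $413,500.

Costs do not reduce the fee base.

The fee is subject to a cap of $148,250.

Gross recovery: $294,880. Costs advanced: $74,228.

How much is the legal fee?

Fee base is the gross recovery, $294,880; costs are reimbursed separately.
First $50,000 at 42% = $21,000.00
Next $202,000 at 33% = $66,660.00
Remaining $42,880 at 23.5% = $10,076.80
Fee: $21,000.00 + $66,660.00 + $10,076.80 = $97,736.80
$97,736.80 is under the $148,250 cap.

$97,736.80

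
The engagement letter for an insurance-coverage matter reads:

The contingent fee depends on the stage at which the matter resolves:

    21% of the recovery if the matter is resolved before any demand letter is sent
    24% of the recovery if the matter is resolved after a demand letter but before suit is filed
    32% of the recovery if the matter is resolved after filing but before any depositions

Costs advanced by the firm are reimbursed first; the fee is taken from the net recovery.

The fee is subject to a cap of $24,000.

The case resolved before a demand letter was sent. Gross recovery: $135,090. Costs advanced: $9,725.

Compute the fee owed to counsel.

$24,000.00

Fee base (net of costs): $135,090 − $9,725 = $125,365
The matter resolved before a demand letter was sent, so the 21% rate applies.
$125,365 × 21% = $26,326.65
$26,326.65 exceeds the $24,000 cap, so the fee is capped at $24,000.00.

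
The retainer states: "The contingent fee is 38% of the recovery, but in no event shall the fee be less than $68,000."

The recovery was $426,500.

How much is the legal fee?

38% of $426,500 = $162,070.00
That exceeds the $68,000 minimum.

$162,070.00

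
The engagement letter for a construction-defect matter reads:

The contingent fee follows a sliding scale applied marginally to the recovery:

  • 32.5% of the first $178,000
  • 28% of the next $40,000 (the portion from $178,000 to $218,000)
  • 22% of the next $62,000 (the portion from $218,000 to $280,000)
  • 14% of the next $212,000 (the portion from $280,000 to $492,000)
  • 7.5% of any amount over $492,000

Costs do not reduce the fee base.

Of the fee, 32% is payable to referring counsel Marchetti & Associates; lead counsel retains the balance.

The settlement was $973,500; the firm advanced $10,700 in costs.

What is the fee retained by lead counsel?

$100,968.10

Fee base is the gross recovery, $973,500; costs are reimbursed separately.
First $178,000 at 32.5% = $57,850.00
Next $40,000 at 28% = $11,200.00
Next $62,000 at 22% = $13,640.00
Next $212,000 at 14% = $29,680.00
Remaining $481,500 at 7.5% = $36,112.50
Fee: $57,850.00 + $11,200.00 + $13,640.00 + $29,680.00 + $36,112.50 = $148,482.50
Referral share: 32% of $148,482.50 = $47,514.40; lead counsel retains $148,482.50 − $47,514.40 = $100,968.10.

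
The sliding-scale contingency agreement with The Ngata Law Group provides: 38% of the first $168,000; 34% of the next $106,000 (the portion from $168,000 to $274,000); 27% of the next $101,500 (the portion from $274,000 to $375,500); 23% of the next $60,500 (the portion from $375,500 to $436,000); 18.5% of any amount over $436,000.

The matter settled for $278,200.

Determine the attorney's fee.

First $168,000 at 38% = $63,840.00
Next $106,000 at 34% = $36,040.00
Remaining $4,200 at 27% = $1,134.00
Fee: $63,840.00 + $36,040.00 + $1,134.00 = $101,014.00

$101,014.00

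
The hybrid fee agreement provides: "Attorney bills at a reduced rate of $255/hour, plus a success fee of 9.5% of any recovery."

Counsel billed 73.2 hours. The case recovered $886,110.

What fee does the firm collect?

$102,846.45

Hourly: 73.2 × $255 = $18,666.00
Success fee: 9.5% of $886,110 = $84,180.45
Total: $18,666.00 + $84,180.45 = $102,846.45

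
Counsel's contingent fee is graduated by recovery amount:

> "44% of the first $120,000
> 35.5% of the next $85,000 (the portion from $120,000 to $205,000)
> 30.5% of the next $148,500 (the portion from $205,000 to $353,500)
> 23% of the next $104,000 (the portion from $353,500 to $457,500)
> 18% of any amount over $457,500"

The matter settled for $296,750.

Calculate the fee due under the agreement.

$110,958.75

First $120,000 at 44% = $52,800.00
Next $85,000 at 35.5% = $30,175.00
Remaining $91,750 at 30.5% = $27,983.75
Fee: $52,800.00 + $30,175.00 + $27,983.75 = $110,958.75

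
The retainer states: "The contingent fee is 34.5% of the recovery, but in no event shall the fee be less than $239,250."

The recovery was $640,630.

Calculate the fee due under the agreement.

34.5% of $640,630 = $221,017.35
That is below the $239,250 minimum, so the minimum applies.

$239,250.00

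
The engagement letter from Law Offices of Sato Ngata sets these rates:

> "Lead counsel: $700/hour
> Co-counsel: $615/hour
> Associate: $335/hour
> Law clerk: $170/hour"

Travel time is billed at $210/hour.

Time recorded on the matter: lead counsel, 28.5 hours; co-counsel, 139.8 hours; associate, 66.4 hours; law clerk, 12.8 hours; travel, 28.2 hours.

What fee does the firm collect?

Lead counsel: 28.5 × $700 = $19,950.00
Co-counsel: 139.8 × $615 = $85,977.00
Associate: 66.4 × $335 = $22,244.00
Law clerk: 12.8 × $170 = $2,176.00
Subtotal: $19,950.00 + $85,977.00 + $22,244.00 + $2,176.00 = $130,347.00
Travel: 28.2 × $210 = $5,922.00
Total: $130,347.00 + $5,922.00 = $136,269.00

$136,269.00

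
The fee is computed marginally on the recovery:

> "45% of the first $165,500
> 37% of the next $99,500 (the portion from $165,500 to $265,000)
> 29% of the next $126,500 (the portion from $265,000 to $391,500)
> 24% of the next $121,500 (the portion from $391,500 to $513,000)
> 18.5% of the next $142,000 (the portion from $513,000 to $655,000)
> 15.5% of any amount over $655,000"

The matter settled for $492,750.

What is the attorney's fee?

First $165,500 at 45% = $74,475.00
Next $99,500 at 37% = $36,815.00
Next $126,500 at 29% = $36,685.00
Remaining $101,250 at 24% = $24,300.00
Fee: $74,475.00 + $36,815.00 + $36,685.00 + $24,300.00 = $172,275.00

$172,275.00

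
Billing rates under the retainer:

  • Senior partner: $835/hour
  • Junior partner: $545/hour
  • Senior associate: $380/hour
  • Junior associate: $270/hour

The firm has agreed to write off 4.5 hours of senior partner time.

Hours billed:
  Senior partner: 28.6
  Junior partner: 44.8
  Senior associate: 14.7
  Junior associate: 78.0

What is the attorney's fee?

$71,185.50

Senior partner: 28.6 × $835 = $23,881.00
Junior partner: 44.8 × $545 = $24,416.00
Senior associate: 14.7 × $380 = $5,586.00
Junior associate: 78.0 × $270 = $21,060.00
Subtotal: $74,943.00
Write-off: 4.5 × $835 = $3,757.50
Total: $74,943.00 − $3,757.50 = $71,185.50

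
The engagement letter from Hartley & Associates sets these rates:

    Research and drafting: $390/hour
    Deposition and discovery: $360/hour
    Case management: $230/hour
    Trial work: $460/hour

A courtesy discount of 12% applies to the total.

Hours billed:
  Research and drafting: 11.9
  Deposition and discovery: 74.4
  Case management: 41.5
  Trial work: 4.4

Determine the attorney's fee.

$37,834.72

Research and drafting: 11.9 × $390 = $4,641.00
Deposition and discovery: 74.4 × $360 = $26,784.00
Case management: 41.5 × $230 = $9,545.00
Trial work: 4.4 × $460 = $2,024.00
Subtotal: $42,994.00
Less 12% discount: −$5,159.28
Total: $42,994.00 − $5,159.28 = $37,834.72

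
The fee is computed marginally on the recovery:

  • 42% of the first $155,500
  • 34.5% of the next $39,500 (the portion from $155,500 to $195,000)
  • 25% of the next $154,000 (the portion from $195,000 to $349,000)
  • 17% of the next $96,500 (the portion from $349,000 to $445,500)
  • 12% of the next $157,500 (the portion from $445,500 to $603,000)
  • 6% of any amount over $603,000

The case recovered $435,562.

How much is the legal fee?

First $155,500 at 42% = $65,310.00
Next $39,500 at 34.5% = $13,627.50
Next $154,000 at 25% = $38,500.00
Remaining $86,562 at 17% = $14,715.54
Fee: $65,310.00 + $13,627.50 + $38,500.00 + $14,715.54 = $132,153.04

$132,153.04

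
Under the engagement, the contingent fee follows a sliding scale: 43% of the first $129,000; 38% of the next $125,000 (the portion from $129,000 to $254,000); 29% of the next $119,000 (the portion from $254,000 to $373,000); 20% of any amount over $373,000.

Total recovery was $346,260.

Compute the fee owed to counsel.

$129,725.40

First $129,000 at 43% = $55,470.00
Next $125,000 at 38% = $47,500.00
Remaining $92,260 at 29% = $26,755.40
Fee: $55,470.00 + $47,500.00 + $26,755.40 = $129,725.40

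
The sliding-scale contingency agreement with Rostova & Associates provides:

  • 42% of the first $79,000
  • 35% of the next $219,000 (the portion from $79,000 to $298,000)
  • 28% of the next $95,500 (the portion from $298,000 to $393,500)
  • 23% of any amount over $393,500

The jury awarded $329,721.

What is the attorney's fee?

First $79,000 at 42% = $33,180.00
Next $219,000 at 35% = $76,650.00
Remaining $31,721 at 28% = $8,881.88
Fee: $33,180.00 + $76,650.00 + $8,881.88 = $118,711.88

$118,711.88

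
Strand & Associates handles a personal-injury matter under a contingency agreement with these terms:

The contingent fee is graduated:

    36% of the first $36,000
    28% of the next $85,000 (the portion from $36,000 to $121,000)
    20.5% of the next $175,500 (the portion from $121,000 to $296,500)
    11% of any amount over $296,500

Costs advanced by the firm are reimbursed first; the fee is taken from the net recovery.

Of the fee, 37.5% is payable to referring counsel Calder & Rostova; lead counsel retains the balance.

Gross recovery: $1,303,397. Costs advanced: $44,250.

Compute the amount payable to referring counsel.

Fee base (net of costs): $1,303,397 − $44,250 = $1,259,147
First $36,000 at 36% = $12,960.00
Next $85,000 at 28% = $23,800.00
Next $175,500 at 20.5% = $35,977.50
Remaining $962,647 at 11% = $105,891.17
Fee: $12,960.00 + $23,800.00 + $35,977.50 + $105,891.17 = $178,628.67
Referral share: 37.5% of $178,628.67 = $66,985.75; lead counsel retains $178,628.67 − $66,985.75 = $111,642.92.

$66,985.75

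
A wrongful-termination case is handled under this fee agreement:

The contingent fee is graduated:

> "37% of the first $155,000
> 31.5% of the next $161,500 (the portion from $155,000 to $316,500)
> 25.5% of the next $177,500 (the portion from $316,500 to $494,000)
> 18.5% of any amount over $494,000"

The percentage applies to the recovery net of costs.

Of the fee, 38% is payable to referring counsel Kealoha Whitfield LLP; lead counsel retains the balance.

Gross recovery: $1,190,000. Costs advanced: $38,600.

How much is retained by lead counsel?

$170,564.48

Fee base (net of costs): $1,190,000 − $38,600 = $1,151,400
First $155,000 at 37% = $57,350.00
Next $161,500 at 31.5% = $50,872.50
Next $177,500 at 25.5% = $45,262.50
Remaining $657,400 at 18.5% = $121,619.00
Fee: $57,350.00 + $50,872.50 + $45,262.50 + $121,619.00 = $275,104.00
Referral share: 38% of $275,104.00 = $104,539.52; lead counsel retains $275,104.00 − $104,539.52 = $170,564.48.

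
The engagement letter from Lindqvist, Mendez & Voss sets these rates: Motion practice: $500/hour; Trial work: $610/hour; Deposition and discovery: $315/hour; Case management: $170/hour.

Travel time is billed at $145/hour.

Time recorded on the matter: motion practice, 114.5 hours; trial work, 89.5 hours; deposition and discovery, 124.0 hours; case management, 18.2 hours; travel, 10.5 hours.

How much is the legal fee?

$155,521.50

Motion practice: 114.5 × $500 = $57,250.00
Trial work: 89.5 × $610 = $54,595.00
Deposition and discovery: 124.0 × $315 = $39,060.00
Case management: 18.2 × $170 = $3,094.00
Subtotal: $57,250.00 + $54,595.00 + $39,060.00 + $3,094.00 = $153,999.00
Travel: 10.5 × $145 = $1,522.50
Total: $153,999.00 + $1,522.50 = $155,521.50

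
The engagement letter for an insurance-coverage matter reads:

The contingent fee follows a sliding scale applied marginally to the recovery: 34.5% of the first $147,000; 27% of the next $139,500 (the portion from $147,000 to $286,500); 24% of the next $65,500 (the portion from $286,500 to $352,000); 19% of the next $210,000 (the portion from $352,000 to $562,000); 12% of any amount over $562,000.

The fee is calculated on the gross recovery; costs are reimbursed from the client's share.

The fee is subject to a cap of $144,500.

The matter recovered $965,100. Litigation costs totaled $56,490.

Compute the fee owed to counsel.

$144,500.00

Fee base is the gross recovery, $965,100; costs are reimbursed separately.
First $147,000 at 34.5% = $50,715.00
Next $139,500 at 27% = $37,665.00
Next $65,500 at 24% = $15,720.00
Next $210,000 at 19% = $39,900.00
Remaining $403,100 at 12% = $48,372.00
Fee: $50,715.00 + $37,665.00 + $15,720.00 + $39,900.00 + $48,372.00 = $192,372.00
$192,372.00 exceeds the $144,500 cap, so the fee is capped at $144,500.00.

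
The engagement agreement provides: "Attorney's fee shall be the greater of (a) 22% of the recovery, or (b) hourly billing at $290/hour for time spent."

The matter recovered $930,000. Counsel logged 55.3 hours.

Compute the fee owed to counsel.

$204,600.00

(a) 22% of $930,000 = $204,600.00
(b) 55.3 × $290 = $16,037.00
The greater is (a): $204,600.00.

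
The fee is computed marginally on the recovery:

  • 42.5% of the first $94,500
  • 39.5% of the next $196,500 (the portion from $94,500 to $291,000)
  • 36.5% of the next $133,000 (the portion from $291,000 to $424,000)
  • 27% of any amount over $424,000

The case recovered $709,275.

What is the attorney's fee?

$243,349.25

First $94,500 at 42.5% = $40,162.50
Next $196,500 at 39.5% = $77,617.50
Next $133,000 at 36.5% = $48,545.00
Remaining $285,275 at 27% = $77,024.25
Fee: $40,162.50 + $77,617.50 + $48,545.00 + $77,024.25 = $243,349.25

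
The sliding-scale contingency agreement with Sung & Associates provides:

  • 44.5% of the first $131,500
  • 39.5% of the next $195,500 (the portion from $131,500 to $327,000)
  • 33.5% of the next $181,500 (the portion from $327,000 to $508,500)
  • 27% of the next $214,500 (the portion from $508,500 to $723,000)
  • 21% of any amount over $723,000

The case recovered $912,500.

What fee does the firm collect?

First $131,500 at 44.5% = $58,517.50
Next $195,500 at 39.5% = $77,222.50
Next $181,500 at 33.5% = $60,802.50
Next $214,500 at 27% = $57,915.00
Remaining $189,500 at 21% = $39,795.00
Fee: $58,517.50 + $77,222.50 + $60,802.50 + $57,915.00 + $39,795.00 = $294,252.50

$294,252.50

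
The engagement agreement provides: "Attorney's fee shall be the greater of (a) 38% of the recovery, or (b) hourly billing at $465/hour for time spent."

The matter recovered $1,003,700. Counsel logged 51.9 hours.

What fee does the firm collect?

(a) 38% of $1,003,700 = $381,406.00
(b) 51.9 × $465 = $24,133.50
The greater is (a): $381,406.00.

$381,406.00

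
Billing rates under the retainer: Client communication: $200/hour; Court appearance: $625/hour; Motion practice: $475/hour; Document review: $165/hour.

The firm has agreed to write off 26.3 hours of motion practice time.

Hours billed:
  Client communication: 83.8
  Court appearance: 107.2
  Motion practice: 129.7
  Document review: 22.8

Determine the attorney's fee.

$136,637.00

Client communication: 83.8 × $200 = $16,760.00
Court appearance: 107.2 × $625 = $67,000.00
Motion practice: 129.7 × $475 = $61,607.50
Document review: 22.8 × $165 = $3,762.00
Subtotal: $149,129.50
Write-off: 26.3 × $475 = $12,492.50
Total: $149,129.50 − $12,492.50 = $136,637.00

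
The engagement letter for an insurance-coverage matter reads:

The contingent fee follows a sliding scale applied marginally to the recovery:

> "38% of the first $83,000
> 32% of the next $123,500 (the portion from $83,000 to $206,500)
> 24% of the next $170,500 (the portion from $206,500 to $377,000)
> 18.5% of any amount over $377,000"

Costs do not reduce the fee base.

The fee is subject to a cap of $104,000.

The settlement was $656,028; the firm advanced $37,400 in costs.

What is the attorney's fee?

Fee base is the gross recovery, $656,028; costs are reimbursed separately.
First $83,000 at 38% = $31,540.00
Next $123,500 at 32% = $39,520.00
Next $170,500 at 24% = $40,920.00
Remaining $279,028 at 18.5% = $51,620.18
Fee: $31,540.00 + $39,520.00 + $40,920.00 + $51,620.18 = $163,600.18
$163,600.18 exceeds the $104,000 cap, so the fee is capped at $104,000.00.

$104,000.00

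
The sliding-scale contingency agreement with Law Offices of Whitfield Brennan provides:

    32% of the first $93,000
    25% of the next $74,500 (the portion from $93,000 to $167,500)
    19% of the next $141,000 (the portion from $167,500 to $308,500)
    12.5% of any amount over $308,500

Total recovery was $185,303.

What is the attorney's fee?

$51,767.57

First $93,000 at 32% = $29,760.00
Next $74,500 at 25% = $18,625.00
Remaining $17,803 at 19% = $3,382.57
Fee: $29,760.00 + $18,625.00 + $3,382.57 = $51,767.57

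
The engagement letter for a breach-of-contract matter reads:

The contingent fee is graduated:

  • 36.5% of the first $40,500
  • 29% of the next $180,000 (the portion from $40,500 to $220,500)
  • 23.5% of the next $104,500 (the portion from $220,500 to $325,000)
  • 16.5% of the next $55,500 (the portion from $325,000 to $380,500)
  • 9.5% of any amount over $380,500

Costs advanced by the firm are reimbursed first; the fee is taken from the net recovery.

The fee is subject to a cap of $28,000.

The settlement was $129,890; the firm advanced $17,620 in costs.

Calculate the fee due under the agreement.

$28,000.00

Fee base (net of costs): $129,890 − $17,620 = $112,270
First $40,500 at 36.5% = $14,782.50
Remaining $71,770 at 29% = $20,813.30
Fee: $14,782.50 + $20,813.30 = $35,595.80
$35,595.80 exceeds the $28,000 cap, so the fee is capped at $28,000.00.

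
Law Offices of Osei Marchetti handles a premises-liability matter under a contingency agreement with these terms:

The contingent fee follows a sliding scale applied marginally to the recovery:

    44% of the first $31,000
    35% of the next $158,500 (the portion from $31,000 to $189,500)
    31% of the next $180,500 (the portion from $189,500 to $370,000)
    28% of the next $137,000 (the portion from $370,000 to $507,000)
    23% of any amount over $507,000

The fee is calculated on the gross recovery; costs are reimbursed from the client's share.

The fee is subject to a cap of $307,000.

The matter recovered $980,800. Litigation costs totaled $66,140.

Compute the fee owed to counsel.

$272,404.00

Fee base is the gross recovery, $980,800; costs are reimbursed separately.
First $31,000 at 44% = $13,640.00
Next $158,500 at 35% = $55,475.00
Next $180,500 at 31% = $55,955.00
Next $137,000 at 28% = $38,360.00
Remaining $473,800 at 23% = $108,974.00
Fee: $13,640.00 + $55,475.00 + $55,955.00 + $38,360.00 + $108,974.00 = $272,404.00
$272,404.00 is under the $307,000 cap.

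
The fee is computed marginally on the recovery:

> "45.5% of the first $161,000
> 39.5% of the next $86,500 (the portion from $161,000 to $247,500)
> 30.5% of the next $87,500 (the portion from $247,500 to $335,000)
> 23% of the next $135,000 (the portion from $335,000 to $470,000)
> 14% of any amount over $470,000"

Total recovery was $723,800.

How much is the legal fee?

$200,692.00

First $161,000 at 45.5% = $73,255.00
Next $86,500 at 39.5% = $34,167.50
Next $87,500 at 30.5% = $26,687.50
Next $135,000 at 23% = $31,050.00
Remaining $253,800 at 14% = $35,532.00
Fee: $73,255.00 + $34,167.50 + $26,687.50 + $31,050.00 + $35,532.00 = $200,692.00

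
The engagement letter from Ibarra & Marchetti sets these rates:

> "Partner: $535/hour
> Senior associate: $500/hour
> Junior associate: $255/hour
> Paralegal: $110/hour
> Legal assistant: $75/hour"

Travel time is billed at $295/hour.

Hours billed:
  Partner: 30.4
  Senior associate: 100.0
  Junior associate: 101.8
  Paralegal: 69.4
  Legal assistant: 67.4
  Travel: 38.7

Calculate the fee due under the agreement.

$116,328.50

Partner: 30.4 × $535 = $16,264.00
Senior associate: 100.0 × $500 = $50,000.00
Junior associate: 101.8 × $255 = $25,959.00
Paralegal: 69.4 × $110 = $7,634.00
Legal assistant: 67.4 × $75 = $5,055.00
Subtotal: $16,264.00 + $50,000.00 + $25,959.00 + $7,634.00 + $5,055.00 = $104,912.00
Travel: 38.7 × $295 = $11,416.50
Total: $104,912.00 + $11,416.50 = $116,328.50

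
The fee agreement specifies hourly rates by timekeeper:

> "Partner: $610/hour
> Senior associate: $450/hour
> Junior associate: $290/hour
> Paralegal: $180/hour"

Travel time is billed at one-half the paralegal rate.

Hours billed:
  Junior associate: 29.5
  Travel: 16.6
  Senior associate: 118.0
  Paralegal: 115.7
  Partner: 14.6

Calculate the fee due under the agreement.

$92,881.00

Partner: 14.6 × $610 = $8,906.00
Senior associate: 118.0 × $450 = $53,100.00
Junior associate: 29.5 × $290 = $8,555.00
Paralegal: 115.7 × $180 = $20,826.00
Subtotal: $8,906.00 + $53,100.00 + $8,555.00 + $20,826.00 = $91,387.00
Travel: 16.6 × ($180 ÷ 2) = 16.6 × $90.00 = $1,494.00
Total: $91,387.00 + $1,494.00 = $92,881.00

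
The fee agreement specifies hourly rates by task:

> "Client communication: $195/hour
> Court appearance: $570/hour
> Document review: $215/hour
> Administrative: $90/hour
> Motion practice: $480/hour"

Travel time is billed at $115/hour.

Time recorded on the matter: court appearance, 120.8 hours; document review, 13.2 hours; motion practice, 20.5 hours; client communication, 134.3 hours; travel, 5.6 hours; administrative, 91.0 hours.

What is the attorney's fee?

Client communication: 134.3 × $195 = $26,188.50
Court appearance: 120.8 × $570 = $68,856.00
Document review: 13.2 × $215 = $2,838.00
Administrative: 91.0 × $90 = $8,190.00
Motion practice: 20.5 × $480 = $9,840.00
Subtotal: $26,188.50 + $68,856.00 + $2,838.00 + $8,190.00 + $9,840.00 = $115,912.50
Travel: 5.6 × $115 = $644.00
Total: $115,912.50 + $644.00 = $116,556.50

$116,556.50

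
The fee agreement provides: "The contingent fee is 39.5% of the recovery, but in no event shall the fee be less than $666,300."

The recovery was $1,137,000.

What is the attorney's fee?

$666,300.00

39.5% of $1,137,000 = $449,115.00
That is below the $666,300 minimum, so the minimum applies.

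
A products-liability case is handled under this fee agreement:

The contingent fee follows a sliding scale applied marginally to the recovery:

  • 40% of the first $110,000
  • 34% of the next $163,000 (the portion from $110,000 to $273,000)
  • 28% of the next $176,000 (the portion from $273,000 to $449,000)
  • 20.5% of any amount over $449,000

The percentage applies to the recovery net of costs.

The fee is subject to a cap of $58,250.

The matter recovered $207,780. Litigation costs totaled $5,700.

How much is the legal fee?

Fee base (net of costs): $207,780 − $5,700 = $202,080
First $110,000 at 40% = $44,000.00
Remaining $92,080 at 34% = $31,307.20
Fee: $44,000.00 + $31,307.20 = $75,307.20
$75,307.20 exceeds the $58,250 cap, so the fee is capped at $58,250.00.

$58,250.00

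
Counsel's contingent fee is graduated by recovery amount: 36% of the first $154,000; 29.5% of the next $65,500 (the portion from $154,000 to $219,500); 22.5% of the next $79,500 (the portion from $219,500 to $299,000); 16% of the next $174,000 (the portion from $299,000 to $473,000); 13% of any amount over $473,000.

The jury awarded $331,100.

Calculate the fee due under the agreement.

$97,786.00

First $154,000 at 36% = $55,440.00
Next $65,500 at 29.5% = $19,322.50
Next $79,500 at 22.5% = $17,887.50
Remaining $32,100 at 16% = $5,136.00
Fee: $55,440.00 + $19,322.50 + $17,887.50 + $5,136.00 = $97,786.00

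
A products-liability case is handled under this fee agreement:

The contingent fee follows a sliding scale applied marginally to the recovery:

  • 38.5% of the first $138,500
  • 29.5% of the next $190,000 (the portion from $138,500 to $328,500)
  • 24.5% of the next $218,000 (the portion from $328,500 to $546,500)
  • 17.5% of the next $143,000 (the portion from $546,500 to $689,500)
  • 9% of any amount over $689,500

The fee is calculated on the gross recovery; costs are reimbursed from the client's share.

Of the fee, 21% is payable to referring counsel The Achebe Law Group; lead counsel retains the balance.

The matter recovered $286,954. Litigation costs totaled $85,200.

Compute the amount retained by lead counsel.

Fee base is the gross recovery, $286,954; costs are reimbursed separately.
First $138,500 at 38.5% = $53,322.50
Remaining $148,454 at 29.5% = $43,793.93
Fee: $53,322.50 + $43,793.93 = $97,116.43
Referral share: 21% of $97,116.43 = $20,394.45; lead counsel retains $97,116.43 − $20,394.45 = $76,721.98.

$76,721.98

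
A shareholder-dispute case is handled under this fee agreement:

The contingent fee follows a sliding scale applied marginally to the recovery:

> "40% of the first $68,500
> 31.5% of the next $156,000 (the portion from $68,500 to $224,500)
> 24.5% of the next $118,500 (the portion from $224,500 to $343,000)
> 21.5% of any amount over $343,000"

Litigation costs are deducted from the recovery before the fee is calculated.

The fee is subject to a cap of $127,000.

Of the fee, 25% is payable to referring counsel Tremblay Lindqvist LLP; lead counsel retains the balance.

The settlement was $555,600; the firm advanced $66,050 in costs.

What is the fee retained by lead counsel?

Fee base (net of costs): $555,600 − $66,050 = $489,550
First $68,500 at 40% = $27,400.00
Next $156,000 at 31.5% = $49,140.00
Next $118,500 at 24.5% = $29,032.50
Remaining $146,550 at 21.5% = $31,508.25
Fee: $27,400.00 + $49,140.00 + $29,032.50 + $31,508.25 = $137,080.75
$137,080.75 exceeds the $127,000 cap, so the fee is capped at $127,000.00.
Referral share: 25% of $127,000.00 = $31,750.00; lead counsel retains $127,000.00 − $31,750.00 = $95,250.00.

$95,250.00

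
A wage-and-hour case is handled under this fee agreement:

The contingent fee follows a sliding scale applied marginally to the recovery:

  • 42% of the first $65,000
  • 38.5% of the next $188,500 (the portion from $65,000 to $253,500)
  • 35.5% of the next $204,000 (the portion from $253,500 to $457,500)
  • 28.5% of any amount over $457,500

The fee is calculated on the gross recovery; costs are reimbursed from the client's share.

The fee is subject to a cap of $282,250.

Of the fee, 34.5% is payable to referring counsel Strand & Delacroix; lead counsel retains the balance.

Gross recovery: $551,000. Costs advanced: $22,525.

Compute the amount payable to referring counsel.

$68,634.30

Fee base is the gross recovery, $551,000; costs are reimbursed separately.
First $65,000 at 42% = $27,300.00
Next $188,500 at 38.5% = $72,572.50
Next $204,000 at 35.5% = $72,420.00
Remaining $93,500 at 28.5% = $26,647.50
Fee: $27,300.00 + $72,572.50 + $72,420.00 + $26,647.50 = $198,940.00
$198,940.00 is under the $282,250 cap.
Referral share: 34.5% of $198,940.00 = $68,634.30; lead counsel retains $198,940.00 − $68,634.30 = $130,305.70.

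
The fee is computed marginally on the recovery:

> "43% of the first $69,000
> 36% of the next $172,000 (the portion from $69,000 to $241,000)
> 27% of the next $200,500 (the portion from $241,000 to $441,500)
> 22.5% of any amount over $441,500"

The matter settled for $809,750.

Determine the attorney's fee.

$228,581.25

First $69,000 at 43% = $29,670.00
Next $172,000 at 36% = $61,920.00
Next $200,500 at 27% = $54,135.00
Remaining $368,250 at 22.5% = $82,856.25
Fee: $29,670.00 + $61,920.00 + $54,135.00 + $82,856.25 = $228,581.25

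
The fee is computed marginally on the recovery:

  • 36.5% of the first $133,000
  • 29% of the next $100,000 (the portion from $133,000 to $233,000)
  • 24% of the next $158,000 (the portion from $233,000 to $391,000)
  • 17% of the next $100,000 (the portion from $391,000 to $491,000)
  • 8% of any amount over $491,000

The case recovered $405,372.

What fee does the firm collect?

First $133,000 at 36.5% = $48,545.00
Next $100,000 at 29% = $29,000.00
Next $158,000 at 24% = $37,920.00
Remaining $14,372 at 17% = $2,443.24
Fee: $48,545.00 + $29,000.00 + $37,920.00 + $2,443.24 = $117,908.24

$117,908.24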